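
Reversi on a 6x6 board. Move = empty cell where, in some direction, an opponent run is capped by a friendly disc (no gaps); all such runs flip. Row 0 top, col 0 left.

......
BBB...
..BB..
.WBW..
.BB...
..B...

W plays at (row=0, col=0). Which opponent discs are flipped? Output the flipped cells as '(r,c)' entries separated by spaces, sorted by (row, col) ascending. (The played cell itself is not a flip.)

Dir NW: edge -> no flip
Dir N: edge -> no flip
Dir NE: edge -> no flip
Dir W: edge -> no flip
Dir E: first cell '.' (not opp) -> no flip
Dir SW: edge -> no flip
Dir S: opp run (1,0), next='.' -> no flip
Dir SE: opp run (1,1) (2,2) capped by W -> flip

Answer: (1,1) (2,2)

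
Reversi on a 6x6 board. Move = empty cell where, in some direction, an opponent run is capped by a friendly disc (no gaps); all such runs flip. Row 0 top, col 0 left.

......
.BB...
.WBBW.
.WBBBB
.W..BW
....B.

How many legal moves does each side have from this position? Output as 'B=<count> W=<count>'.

Answer: B=11 W=7

Derivation:
-- B to move --
(1,0): flips 1 -> legal
(1,3): flips 1 -> legal
(1,4): flips 1 -> legal
(1,5): flips 1 -> legal
(2,0): flips 1 -> legal
(2,5): flips 1 -> legal
(3,0): flips 2 -> legal
(4,0): flips 1 -> legal
(4,2): no bracket -> illegal
(5,0): flips 1 -> legal
(5,1): flips 3 -> legal
(5,2): no bracket -> illegal
(5,5): flips 1 -> legal
B mobility = 11
-- W to move --
(0,0): no bracket -> illegal
(0,1): flips 4 -> legal
(0,2): no bracket -> illegal
(0,3): flips 1 -> legal
(1,0): no bracket -> illegal
(1,3): flips 1 -> legal
(1,4): flips 2 -> legal
(2,0): no bracket -> illegal
(2,5): flips 1 -> legal
(4,2): flips 1 -> legal
(4,3): flips 2 -> legal
(5,3): no bracket -> illegal
(5,5): no bracket -> illegal
W mobility = 7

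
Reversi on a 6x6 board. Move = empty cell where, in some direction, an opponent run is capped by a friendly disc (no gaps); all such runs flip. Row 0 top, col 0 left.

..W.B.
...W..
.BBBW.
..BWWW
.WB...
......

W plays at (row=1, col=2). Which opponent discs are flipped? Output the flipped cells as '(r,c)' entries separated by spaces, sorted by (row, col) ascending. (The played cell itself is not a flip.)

Answer: (2,3)

Derivation:
Dir NW: first cell '.' (not opp) -> no flip
Dir N: first cell 'W' (not opp) -> no flip
Dir NE: first cell '.' (not opp) -> no flip
Dir W: first cell '.' (not opp) -> no flip
Dir E: first cell 'W' (not opp) -> no flip
Dir SW: opp run (2,1), next='.' -> no flip
Dir S: opp run (2,2) (3,2) (4,2), next='.' -> no flip
Dir SE: opp run (2,3) capped by W -> flip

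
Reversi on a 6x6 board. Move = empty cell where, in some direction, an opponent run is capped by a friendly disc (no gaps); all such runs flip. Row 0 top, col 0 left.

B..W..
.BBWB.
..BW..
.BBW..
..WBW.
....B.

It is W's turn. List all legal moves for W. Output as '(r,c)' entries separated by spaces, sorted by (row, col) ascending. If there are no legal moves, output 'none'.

(0,1): flips 1 -> legal
(0,2): flips 3 -> legal
(0,4): no bracket -> illegal
(0,5): flips 1 -> legal
(1,0): flips 2 -> legal
(1,5): flips 1 -> legal
(2,0): flips 1 -> legal
(2,1): flips 2 -> legal
(2,4): no bracket -> illegal
(2,5): flips 1 -> legal
(3,0): flips 2 -> legal
(3,4): no bracket -> illegal
(4,0): flips 2 -> legal
(4,1): flips 1 -> legal
(4,5): no bracket -> illegal
(5,2): no bracket -> illegal
(5,3): flips 1 -> legal
(5,5): no bracket -> illegal

Answer: (0,1) (0,2) (0,5) (1,0) (1,5) (2,0) (2,1) (2,5) (3,0) (4,0) (4,1) (5,3)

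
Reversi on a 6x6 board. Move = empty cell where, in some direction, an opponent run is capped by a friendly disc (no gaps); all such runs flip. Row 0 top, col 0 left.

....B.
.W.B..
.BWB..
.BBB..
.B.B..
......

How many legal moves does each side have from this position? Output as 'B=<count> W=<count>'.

-- B to move --
(0,0): flips 2 -> legal
(0,1): flips 1 -> legal
(0,2): no bracket -> illegal
(1,0): no bracket -> illegal
(1,2): flips 1 -> legal
(2,0): no bracket -> illegal
B mobility = 3
-- W to move --
(0,2): no bracket -> illegal
(0,3): no bracket -> illegal
(0,5): no bracket -> illegal
(1,0): no bracket -> illegal
(1,2): no bracket -> illegal
(1,4): no bracket -> illegal
(1,5): no bracket -> illegal
(2,0): flips 1 -> legal
(2,4): flips 1 -> legal
(3,0): no bracket -> illegal
(3,4): no bracket -> illegal
(4,0): flips 1 -> legal
(4,2): flips 1 -> legal
(4,4): flips 1 -> legal
(5,0): no bracket -> illegal
(5,1): flips 3 -> legal
(5,2): no bracket -> illegal
(5,3): no bracket -> illegal
(5,4): no bracket -> illegal
W mobility = 6

Answer: B=3 W=6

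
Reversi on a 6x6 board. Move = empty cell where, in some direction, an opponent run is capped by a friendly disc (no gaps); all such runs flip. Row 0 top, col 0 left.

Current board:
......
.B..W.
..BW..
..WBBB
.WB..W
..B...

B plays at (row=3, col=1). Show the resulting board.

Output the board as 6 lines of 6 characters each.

Answer: ......
.B..W.
..BW..
.BBBBB
.WB..W
..B...

Derivation:
Place B at (3,1); scan 8 dirs for brackets.
Dir NW: first cell '.' (not opp) -> no flip
Dir N: first cell '.' (not opp) -> no flip
Dir NE: first cell 'B' (not opp) -> no flip
Dir W: first cell '.' (not opp) -> no flip
Dir E: opp run (3,2) capped by B -> flip
Dir SW: first cell '.' (not opp) -> no flip
Dir S: opp run (4,1), next='.' -> no flip
Dir SE: first cell 'B' (not opp) -> no flip
All flips: (3,2)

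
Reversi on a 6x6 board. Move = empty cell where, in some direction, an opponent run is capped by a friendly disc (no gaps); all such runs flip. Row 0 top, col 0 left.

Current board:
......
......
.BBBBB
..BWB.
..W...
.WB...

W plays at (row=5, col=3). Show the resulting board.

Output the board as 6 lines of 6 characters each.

Answer: ......
......
.BBBBB
..BWB.
..W...
.WWW..

Derivation:
Place W at (5,3); scan 8 dirs for brackets.
Dir NW: first cell 'W' (not opp) -> no flip
Dir N: first cell '.' (not opp) -> no flip
Dir NE: first cell '.' (not opp) -> no flip
Dir W: opp run (5,2) capped by W -> flip
Dir E: first cell '.' (not opp) -> no flip
Dir SW: edge -> no flip
Dir S: edge -> no flip
Dir SE: edge -> no flip
All flips: (5,2)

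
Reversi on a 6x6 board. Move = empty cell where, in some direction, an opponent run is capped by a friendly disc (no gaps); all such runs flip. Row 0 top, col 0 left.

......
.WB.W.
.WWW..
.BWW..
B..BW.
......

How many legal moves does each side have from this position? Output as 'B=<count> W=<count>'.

-- B to move --
(0,0): no bracket -> illegal
(0,1): flips 2 -> legal
(0,2): no bracket -> illegal
(0,3): no bracket -> illegal
(0,4): no bracket -> illegal
(0,5): no bracket -> illegal
(1,0): flips 3 -> legal
(1,3): flips 3 -> legal
(1,5): no bracket -> illegal
(2,0): no bracket -> illegal
(2,4): no bracket -> illegal
(2,5): no bracket -> illegal
(3,0): flips 1 -> legal
(3,4): flips 3 -> legal
(3,5): no bracket -> illegal
(4,1): no bracket -> illegal
(4,2): flips 2 -> legal
(4,5): flips 1 -> legal
(5,3): no bracket -> illegal
(5,4): no bracket -> illegal
(5,5): no bracket -> illegal
B mobility = 7
-- W to move --
(0,1): flips 1 -> legal
(0,2): flips 1 -> legal
(0,3): flips 1 -> legal
(1,3): flips 1 -> legal
(2,0): no bracket -> illegal
(3,0): flips 1 -> legal
(3,4): no bracket -> illegal
(4,1): flips 1 -> legal
(4,2): flips 1 -> legal
(5,0): no bracket -> illegal
(5,1): no bracket -> illegal
(5,2): no bracket -> illegal
(5,3): flips 1 -> legal
(5,4): flips 1 -> legal
W mobility = 9

Answer: B=7 W=9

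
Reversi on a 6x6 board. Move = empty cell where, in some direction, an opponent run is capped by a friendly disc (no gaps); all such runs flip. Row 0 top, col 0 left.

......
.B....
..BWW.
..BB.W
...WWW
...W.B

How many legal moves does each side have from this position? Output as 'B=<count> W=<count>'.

Answer: B=5 W=4

Derivation:
-- B to move --
(1,2): no bracket -> illegal
(1,3): flips 1 -> legal
(1,4): flips 1 -> legal
(1,5): flips 1 -> legal
(2,5): flips 4 -> legal
(3,4): no bracket -> illegal
(4,2): no bracket -> illegal
(5,2): no bracket -> illegal
(5,4): flips 1 -> legal
B mobility = 5
-- W to move --
(0,0): flips 3 -> legal
(0,1): no bracket -> illegal
(0,2): no bracket -> illegal
(1,0): no bracket -> illegal
(1,2): no bracket -> illegal
(1,3): no bracket -> illegal
(2,0): no bracket -> illegal
(2,1): flips 2 -> legal
(3,1): no bracket -> illegal
(3,4): no bracket -> illegal
(4,1): flips 1 -> legal
(4,2): flips 1 -> legal
(5,4): no bracket -> illegal
W mobility = 4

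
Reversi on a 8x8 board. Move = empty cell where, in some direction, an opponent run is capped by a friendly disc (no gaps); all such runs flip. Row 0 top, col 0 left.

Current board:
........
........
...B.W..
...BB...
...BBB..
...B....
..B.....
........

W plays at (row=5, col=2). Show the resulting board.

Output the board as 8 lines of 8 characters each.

Place W at (5,2); scan 8 dirs for brackets.
Dir NW: first cell '.' (not opp) -> no flip
Dir N: first cell '.' (not opp) -> no flip
Dir NE: opp run (4,3) (3,4) capped by W -> flip
Dir W: first cell '.' (not opp) -> no flip
Dir E: opp run (5,3), next='.' -> no flip
Dir SW: first cell '.' (not opp) -> no flip
Dir S: opp run (6,2), next='.' -> no flip
Dir SE: first cell '.' (not opp) -> no flip
All flips: (3,4) (4,3)

Answer: ........
........
...B.W..
...BW...
...WBB..
..WB....
..B.....
........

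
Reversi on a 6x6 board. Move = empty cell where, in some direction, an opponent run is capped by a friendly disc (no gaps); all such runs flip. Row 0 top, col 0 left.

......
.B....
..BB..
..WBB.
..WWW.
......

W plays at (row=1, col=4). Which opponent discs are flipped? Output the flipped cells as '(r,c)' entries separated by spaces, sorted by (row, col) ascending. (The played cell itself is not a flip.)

Answer: (2,3)

Derivation:
Dir NW: first cell '.' (not opp) -> no flip
Dir N: first cell '.' (not opp) -> no flip
Dir NE: first cell '.' (not opp) -> no flip
Dir W: first cell '.' (not opp) -> no flip
Dir E: first cell '.' (not opp) -> no flip
Dir SW: opp run (2,3) capped by W -> flip
Dir S: first cell '.' (not opp) -> no flip
Dir SE: first cell '.' (not opp) -> no flip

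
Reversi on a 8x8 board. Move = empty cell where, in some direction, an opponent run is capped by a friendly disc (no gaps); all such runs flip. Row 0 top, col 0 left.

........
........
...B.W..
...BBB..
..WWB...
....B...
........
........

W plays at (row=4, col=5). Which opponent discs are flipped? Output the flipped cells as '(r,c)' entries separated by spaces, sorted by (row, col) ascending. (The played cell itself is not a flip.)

Dir NW: opp run (3,4) (2,3), next='.' -> no flip
Dir N: opp run (3,5) capped by W -> flip
Dir NE: first cell '.' (not opp) -> no flip
Dir W: opp run (4,4) capped by W -> flip
Dir E: first cell '.' (not opp) -> no flip
Dir SW: opp run (5,4), next='.' -> no flip
Dir S: first cell '.' (not opp) -> no flip
Dir SE: first cell '.' (not opp) -> no flip

Answer: (3,5) (4,4)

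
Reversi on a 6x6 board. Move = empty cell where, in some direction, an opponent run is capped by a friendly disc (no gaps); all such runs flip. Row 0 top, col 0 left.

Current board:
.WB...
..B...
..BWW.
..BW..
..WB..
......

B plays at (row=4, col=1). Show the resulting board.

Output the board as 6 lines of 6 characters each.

Place B at (4,1); scan 8 dirs for brackets.
Dir NW: first cell '.' (not opp) -> no flip
Dir N: first cell '.' (not opp) -> no flip
Dir NE: first cell 'B' (not opp) -> no flip
Dir W: first cell '.' (not opp) -> no flip
Dir E: opp run (4,2) capped by B -> flip
Dir SW: first cell '.' (not opp) -> no flip
Dir S: first cell '.' (not opp) -> no flip
Dir SE: first cell '.' (not opp) -> no flip
All flips: (4,2)

Answer: .WB...
..B...
..BWW.
..BW..
.BBB..
......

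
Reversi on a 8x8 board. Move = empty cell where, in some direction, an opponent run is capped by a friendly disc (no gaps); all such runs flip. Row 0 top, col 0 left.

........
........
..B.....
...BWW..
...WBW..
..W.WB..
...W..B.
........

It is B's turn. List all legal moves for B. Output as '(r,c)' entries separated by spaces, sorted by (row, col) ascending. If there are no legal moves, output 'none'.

(2,3): no bracket -> illegal
(2,4): flips 1 -> legal
(2,5): flips 2 -> legal
(2,6): flips 1 -> legal
(3,2): no bracket -> illegal
(3,6): flips 2 -> legal
(4,1): no bracket -> illegal
(4,2): flips 1 -> legal
(4,6): flips 1 -> legal
(5,1): no bracket -> illegal
(5,3): flips 2 -> legal
(5,6): no bracket -> illegal
(6,1): no bracket -> illegal
(6,2): no bracket -> illegal
(6,4): flips 1 -> legal
(6,5): no bracket -> illegal
(7,2): no bracket -> illegal
(7,3): no bracket -> illegal
(7,4): no bracket -> illegal

Answer: (2,4) (2,5) (2,6) (3,6) (4,2) (4,6) (5,3) (6,4)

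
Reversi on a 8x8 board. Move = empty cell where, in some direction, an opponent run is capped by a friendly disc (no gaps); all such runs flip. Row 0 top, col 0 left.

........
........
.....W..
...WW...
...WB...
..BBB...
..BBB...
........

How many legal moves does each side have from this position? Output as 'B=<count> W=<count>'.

Answer: B=6 W=6

Derivation:
-- B to move --
(1,4): no bracket -> illegal
(1,5): no bracket -> illegal
(1,6): flips 3 -> legal
(2,2): flips 1 -> legal
(2,3): flips 2 -> legal
(2,4): flips 1 -> legal
(2,6): no bracket -> illegal
(3,2): flips 1 -> legal
(3,5): no bracket -> illegal
(3,6): no bracket -> illegal
(4,2): flips 1 -> legal
(4,5): no bracket -> illegal
B mobility = 6
-- W to move --
(3,5): no bracket -> illegal
(4,1): no bracket -> illegal
(4,2): no bracket -> illegal
(4,5): flips 1 -> legal
(5,1): no bracket -> illegal
(5,5): flips 1 -> legal
(6,1): flips 1 -> legal
(6,5): flips 1 -> legal
(7,1): no bracket -> illegal
(7,2): no bracket -> illegal
(7,3): flips 2 -> legal
(7,4): flips 3 -> legal
(7,5): no bracket -> illegal
W mobility = 6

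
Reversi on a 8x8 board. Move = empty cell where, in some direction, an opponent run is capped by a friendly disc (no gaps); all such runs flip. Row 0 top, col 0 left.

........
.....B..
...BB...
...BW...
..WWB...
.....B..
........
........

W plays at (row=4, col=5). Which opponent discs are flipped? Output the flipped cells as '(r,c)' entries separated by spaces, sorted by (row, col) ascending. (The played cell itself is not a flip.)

Dir NW: first cell 'W' (not opp) -> no flip
Dir N: first cell '.' (not opp) -> no flip
Dir NE: first cell '.' (not opp) -> no flip
Dir W: opp run (4,4) capped by W -> flip
Dir E: first cell '.' (not opp) -> no flip
Dir SW: first cell '.' (not opp) -> no flip
Dir S: opp run (5,5), next='.' -> no flip
Dir SE: first cell '.' (not opp) -> no flip

Answer: (4,4)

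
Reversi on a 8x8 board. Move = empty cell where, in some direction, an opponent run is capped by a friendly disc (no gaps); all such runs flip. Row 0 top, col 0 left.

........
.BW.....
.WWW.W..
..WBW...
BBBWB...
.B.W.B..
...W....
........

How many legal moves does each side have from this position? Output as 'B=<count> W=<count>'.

-- B to move --
(0,1): no bracket -> illegal
(0,2): flips 3 -> legal
(0,3): no bracket -> illegal
(1,0): no bracket -> illegal
(1,3): flips 2 -> legal
(1,4): flips 2 -> legal
(1,5): no bracket -> illegal
(1,6): no bracket -> illegal
(2,0): no bracket -> illegal
(2,4): flips 1 -> legal
(2,6): no bracket -> illegal
(3,0): no bracket -> illegal
(3,1): flips 2 -> legal
(3,5): flips 1 -> legal
(3,6): no bracket -> illegal
(4,5): no bracket -> illegal
(5,2): no bracket -> illegal
(5,4): no bracket -> illegal
(6,2): flips 1 -> legal
(6,4): flips 1 -> legal
(7,2): no bracket -> illegal
(7,3): flips 3 -> legal
(7,4): no bracket -> illegal
B mobility = 9
-- W to move --
(0,0): flips 1 -> legal
(0,1): flips 1 -> legal
(0,2): no bracket -> illegal
(1,0): flips 1 -> legal
(2,0): no bracket -> illegal
(2,4): no bracket -> illegal
(3,0): no bracket -> illegal
(3,1): flips 1 -> legal
(3,5): flips 1 -> legal
(4,5): flips 1 -> legal
(4,6): no bracket -> illegal
(5,0): flips 1 -> legal
(5,2): flips 1 -> legal
(5,4): flips 1 -> legal
(5,6): no bracket -> illegal
(6,0): no bracket -> illegal
(6,1): no bracket -> illegal
(6,2): no bracket -> illegal
(6,4): no bracket -> illegal
(6,5): no bracket -> illegal
(6,6): flips 3 -> legal
W mobility = 10

Answer: B=9 W=10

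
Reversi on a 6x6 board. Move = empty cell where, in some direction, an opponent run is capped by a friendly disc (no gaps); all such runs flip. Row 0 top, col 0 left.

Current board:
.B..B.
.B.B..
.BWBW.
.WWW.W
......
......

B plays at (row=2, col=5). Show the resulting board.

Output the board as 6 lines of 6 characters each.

Answer: .B..B.
.B.B..
.BWBBB
.WWW.W
......
......

Derivation:
Place B at (2,5); scan 8 dirs for brackets.
Dir NW: first cell '.' (not opp) -> no flip
Dir N: first cell '.' (not opp) -> no flip
Dir NE: edge -> no flip
Dir W: opp run (2,4) capped by B -> flip
Dir E: edge -> no flip
Dir SW: first cell '.' (not opp) -> no flip
Dir S: opp run (3,5), next='.' -> no flip
Dir SE: edge -> no flip
All flips: (2,4)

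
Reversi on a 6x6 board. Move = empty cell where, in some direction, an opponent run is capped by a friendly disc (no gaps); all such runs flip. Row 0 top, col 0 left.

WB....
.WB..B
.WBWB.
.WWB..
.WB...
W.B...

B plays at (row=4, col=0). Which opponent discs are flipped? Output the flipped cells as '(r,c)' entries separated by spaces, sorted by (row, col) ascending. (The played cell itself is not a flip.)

Answer: (3,1) (4,1)

Derivation:
Dir NW: edge -> no flip
Dir N: first cell '.' (not opp) -> no flip
Dir NE: opp run (3,1) capped by B -> flip
Dir W: edge -> no flip
Dir E: opp run (4,1) capped by B -> flip
Dir SW: edge -> no flip
Dir S: opp run (5,0), next=edge -> no flip
Dir SE: first cell '.' (not opp) -> no flip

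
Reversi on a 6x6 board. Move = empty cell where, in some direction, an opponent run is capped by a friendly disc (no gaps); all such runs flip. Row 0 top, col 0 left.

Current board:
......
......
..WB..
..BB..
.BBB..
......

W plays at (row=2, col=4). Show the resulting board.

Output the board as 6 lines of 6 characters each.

Place W at (2,4); scan 8 dirs for brackets.
Dir NW: first cell '.' (not opp) -> no flip
Dir N: first cell '.' (not opp) -> no flip
Dir NE: first cell '.' (not opp) -> no flip
Dir W: opp run (2,3) capped by W -> flip
Dir E: first cell '.' (not opp) -> no flip
Dir SW: opp run (3,3) (4,2), next='.' -> no flip
Dir S: first cell '.' (not opp) -> no flip
Dir SE: first cell '.' (not opp) -> no flip
All flips: (2,3)

Answer: ......
......
..WWW.
..BB..
.BBB..
......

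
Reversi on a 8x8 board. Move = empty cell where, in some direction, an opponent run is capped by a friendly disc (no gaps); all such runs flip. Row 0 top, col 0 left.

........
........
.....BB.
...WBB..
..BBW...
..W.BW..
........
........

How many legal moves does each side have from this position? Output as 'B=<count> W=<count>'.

-- B to move --
(2,2): no bracket -> illegal
(2,3): flips 1 -> legal
(2,4): flips 1 -> legal
(3,2): flips 1 -> legal
(4,1): no bracket -> illegal
(4,5): flips 1 -> legal
(4,6): no bracket -> illegal
(5,1): no bracket -> illegal
(5,3): flips 1 -> legal
(5,6): flips 1 -> legal
(6,1): flips 1 -> legal
(6,2): flips 1 -> legal
(6,3): no bracket -> illegal
(6,4): no bracket -> illegal
(6,5): no bracket -> illegal
(6,6): no bracket -> illegal
B mobility = 8
-- W to move --
(1,4): no bracket -> illegal
(1,5): no bracket -> illegal
(1,6): flips 3 -> legal
(1,7): flips 2 -> legal
(2,3): no bracket -> illegal
(2,4): flips 1 -> legal
(2,7): no bracket -> illegal
(3,1): no bracket -> illegal
(3,2): flips 1 -> legal
(3,6): flips 2 -> legal
(3,7): no bracket -> illegal
(4,1): flips 2 -> legal
(4,5): no bracket -> illegal
(4,6): no bracket -> illegal
(5,1): flips 1 -> legal
(5,3): flips 2 -> legal
(6,3): no bracket -> illegal
(6,4): flips 1 -> legal
(6,5): no bracket -> illegal
W mobility = 9

Answer: B=8 W=9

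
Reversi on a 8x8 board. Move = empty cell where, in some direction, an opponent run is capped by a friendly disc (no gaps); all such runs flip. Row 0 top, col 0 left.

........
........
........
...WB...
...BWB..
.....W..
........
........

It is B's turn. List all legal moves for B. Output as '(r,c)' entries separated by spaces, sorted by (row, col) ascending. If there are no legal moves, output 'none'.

Answer: (2,3) (3,2) (5,4) (6,5)

Derivation:
(2,2): no bracket -> illegal
(2,3): flips 1 -> legal
(2,4): no bracket -> illegal
(3,2): flips 1 -> legal
(3,5): no bracket -> illegal
(4,2): no bracket -> illegal
(4,6): no bracket -> illegal
(5,3): no bracket -> illegal
(5,4): flips 1 -> legal
(5,6): no bracket -> illegal
(6,4): no bracket -> illegal
(6,5): flips 1 -> legal
(6,6): no bracket -> illegal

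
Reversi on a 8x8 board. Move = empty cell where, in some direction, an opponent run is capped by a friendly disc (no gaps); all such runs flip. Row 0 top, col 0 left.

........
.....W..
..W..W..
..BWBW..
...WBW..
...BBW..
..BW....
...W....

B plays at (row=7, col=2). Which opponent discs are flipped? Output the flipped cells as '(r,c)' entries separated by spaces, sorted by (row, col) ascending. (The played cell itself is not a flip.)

Answer: (6,3)

Derivation:
Dir NW: first cell '.' (not opp) -> no flip
Dir N: first cell 'B' (not opp) -> no flip
Dir NE: opp run (6,3) capped by B -> flip
Dir W: first cell '.' (not opp) -> no flip
Dir E: opp run (7,3), next='.' -> no flip
Dir SW: edge -> no flip
Dir S: edge -> no flip
Dir SE: edge -> no flip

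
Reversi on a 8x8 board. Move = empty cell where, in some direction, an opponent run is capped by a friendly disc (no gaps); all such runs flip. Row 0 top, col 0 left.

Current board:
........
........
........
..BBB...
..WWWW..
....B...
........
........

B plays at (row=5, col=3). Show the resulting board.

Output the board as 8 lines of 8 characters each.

Answer: ........
........
........
..BBB...
..WBWW..
...BB...
........
........

Derivation:
Place B at (5,3); scan 8 dirs for brackets.
Dir NW: opp run (4,2), next='.' -> no flip
Dir N: opp run (4,3) capped by B -> flip
Dir NE: opp run (4,4), next='.' -> no flip
Dir W: first cell '.' (not opp) -> no flip
Dir E: first cell 'B' (not opp) -> no flip
Dir SW: first cell '.' (not opp) -> no flip
Dir S: first cell '.' (not opp) -> no flip
Dir SE: first cell '.' (not opp) -> no flip
All flips: (4,3)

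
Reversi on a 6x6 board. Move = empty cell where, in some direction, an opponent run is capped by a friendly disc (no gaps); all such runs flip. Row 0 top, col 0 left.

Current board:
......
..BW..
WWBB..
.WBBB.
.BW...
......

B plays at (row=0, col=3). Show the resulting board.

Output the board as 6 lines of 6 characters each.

Place B at (0,3); scan 8 dirs for brackets.
Dir NW: edge -> no flip
Dir N: edge -> no flip
Dir NE: edge -> no flip
Dir W: first cell '.' (not opp) -> no flip
Dir E: first cell '.' (not opp) -> no flip
Dir SW: first cell 'B' (not opp) -> no flip
Dir S: opp run (1,3) capped by B -> flip
Dir SE: first cell '.' (not opp) -> no flip
All flips: (1,3)

Answer: ...B..
..BB..
WWBB..
.WBBB.
.BW...
......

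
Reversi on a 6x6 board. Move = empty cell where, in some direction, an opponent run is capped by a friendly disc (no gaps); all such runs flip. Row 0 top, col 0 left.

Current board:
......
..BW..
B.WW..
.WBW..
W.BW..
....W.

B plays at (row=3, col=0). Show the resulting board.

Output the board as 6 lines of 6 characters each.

Place B at (3,0); scan 8 dirs for brackets.
Dir NW: edge -> no flip
Dir N: first cell 'B' (not opp) -> no flip
Dir NE: first cell '.' (not opp) -> no flip
Dir W: edge -> no flip
Dir E: opp run (3,1) capped by B -> flip
Dir SW: edge -> no flip
Dir S: opp run (4,0), next='.' -> no flip
Dir SE: first cell '.' (not opp) -> no flip
All flips: (3,1)

Answer: ......
..BW..
B.WW..
BBBW..
W.BW..
....W.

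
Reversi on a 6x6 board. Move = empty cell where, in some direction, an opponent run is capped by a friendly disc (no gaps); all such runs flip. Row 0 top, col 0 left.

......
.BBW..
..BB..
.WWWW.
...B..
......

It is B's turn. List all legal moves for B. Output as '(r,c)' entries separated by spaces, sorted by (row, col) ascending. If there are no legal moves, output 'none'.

(0,2): no bracket -> illegal
(0,3): flips 1 -> legal
(0,4): flips 1 -> legal
(1,4): flips 1 -> legal
(2,0): no bracket -> illegal
(2,1): flips 1 -> legal
(2,4): no bracket -> illegal
(2,5): flips 1 -> legal
(3,0): no bracket -> illegal
(3,5): no bracket -> illegal
(4,0): flips 1 -> legal
(4,1): flips 1 -> legal
(4,2): flips 1 -> legal
(4,4): flips 1 -> legal
(4,5): flips 1 -> legal

Answer: (0,3) (0,4) (1,4) (2,1) (2,5) (4,0) (4,1) (4,2) (4,4) (4,5)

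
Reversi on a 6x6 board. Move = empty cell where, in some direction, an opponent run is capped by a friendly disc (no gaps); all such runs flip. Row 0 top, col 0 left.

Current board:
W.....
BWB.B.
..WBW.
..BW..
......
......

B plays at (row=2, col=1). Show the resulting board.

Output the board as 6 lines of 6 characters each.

Answer: W.....
BWB.B.
.BBBW.
..BW..
......
......

Derivation:
Place B at (2,1); scan 8 dirs for brackets.
Dir NW: first cell 'B' (not opp) -> no flip
Dir N: opp run (1,1), next='.' -> no flip
Dir NE: first cell 'B' (not opp) -> no flip
Dir W: first cell '.' (not opp) -> no flip
Dir E: opp run (2,2) capped by B -> flip
Dir SW: first cell '.' (not opp) -> no flip
Dir S: first cell '.' (not opp) -> no flip
Dir SE: first cell 'B' (not opp) -> no flip
All flips: (2,2)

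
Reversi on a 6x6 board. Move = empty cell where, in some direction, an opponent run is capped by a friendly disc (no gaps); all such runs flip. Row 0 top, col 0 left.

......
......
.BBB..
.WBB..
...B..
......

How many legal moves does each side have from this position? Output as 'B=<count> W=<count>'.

Answer: B=3 W=3

Derivation:
-- B to move --
(2,0): no bracket -> illegal
(3,0): flips 1 -> legal
(4,0): flips 1 -> legal
(4,1): flips 1 -> legal
(4,2): no bracket -> illegal
B mobility = 3
-- W to move --
(1,0): no bracket -> illegal
(1,1): flips 1 -> legal
(1,2): no bracket -> illegal
(1,3): flips 1 -> legal
(1,4): no bracket -> illegal
(2,0): no bracket -> illegal
(2,4): no bracket -> illegal
(3,0): no bracket -> illegal
(3,4): flips 2 -> legal
(4,1): no bracket -> illegal
(4,2): no bracket -> illegal
(4,4): no bracket -> illegal
(5,2): no bracket -> illegal
(5,3): no bracket -> illegal
(5,4): no bracket -> illegal
W mobility = 3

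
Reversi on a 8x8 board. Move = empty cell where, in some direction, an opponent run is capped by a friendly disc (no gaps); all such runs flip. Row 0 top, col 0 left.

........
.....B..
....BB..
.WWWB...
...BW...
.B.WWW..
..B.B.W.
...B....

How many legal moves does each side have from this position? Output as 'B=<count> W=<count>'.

Answer: B=9 W=7

Derivation:
-- B to move --
(2,0): no bracket -> illegal
(2,1): flips 1 -> legal
(2,2): no bracket -> illegal
(2,3): flips 1 -> legal
(3,0): flips 3 -> legal
(3,5): flips 2 -> legal
(4,0): no bracket -> illegal
(4,1): no bracket -> illegal
(4,2): flips 2 -> legal
(4,5): flips 1 -> legal
(4,6): flips 1 -> legal
(5,2): no bracket -> illegal
(5,6): no bracket -> illegal
(5,7): no bracket -> illegal
(6,3): flips 1 -> legal
(6,5): flips 1 -> legal
(6,7): no bracket -> illegal
(7,5): no bracket -> illegal
(7,6): no bracket -> illegal
(7,7): no bracket -> illegal
B mobility = 9
-- W to move --
(0,4): no bracket -> illegal
(0,5): no bracket -> illegal
(0,6): flips 2 -> legal
(1,3): no bracket -> illegal
(1,4): flips 2 -> legal
(1,6): no bracket -> illegal
(2,3): no bracket -> illegal
(2,6): no bracket -> illegal
(3,5): flips 1 -> legal
(3,6): no bracket -> illegal
(4,0): no bracket -> illegal
(4,1): no bracket -> illegal
(4,2): flips 1 -> legal
(4,5): no bracket -> illegal
(5,0): no bracket -> illegal
(5,2): no bracket -> illegal
(6,0): no bracket -> illegal
(6,1): no bracket -> illegal
(6,3): no bracket -> illegal
(6,5): no bracket -> illegal
(7,1): flips 1 -> legal
(7,2): no bracket -> illegal
(7,4): flips 1 -> legal
(7,5): flips 1 -> legal
W mobility = 7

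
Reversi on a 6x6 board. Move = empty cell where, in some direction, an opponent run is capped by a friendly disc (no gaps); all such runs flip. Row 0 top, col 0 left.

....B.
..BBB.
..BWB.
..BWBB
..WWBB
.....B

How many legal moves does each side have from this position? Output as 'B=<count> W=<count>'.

Answer: B=5 W=10

Derivation:
-- B to move --
(3,1): no bracket -> illegal
(4,1): flips 2 -> legal
(5,1): flips 2 -> legal
(5,2): flips 2 -> legal
(5,3): flips 3 -> legal
(5,4): flips 1 -> legal
B mobility = 5
-- W to move --
(0,1): flips 1 -> legal
(0,2): flips 3 -> legal
(0,3): flips 1 -> legal
(0,5): flips 1 -> legal
(1,1): flips 1 -> legal
(1,5): flips 1 -> legal
(2,1): flips 2 -> legal
(2,5): flips 2 -> legal
(3,1): flips 1 -> legal
(4,1): flips 1 -> legal
(5,3): no bracket -> illegal
(5,4): no bracket -> illegal
W mobility = 10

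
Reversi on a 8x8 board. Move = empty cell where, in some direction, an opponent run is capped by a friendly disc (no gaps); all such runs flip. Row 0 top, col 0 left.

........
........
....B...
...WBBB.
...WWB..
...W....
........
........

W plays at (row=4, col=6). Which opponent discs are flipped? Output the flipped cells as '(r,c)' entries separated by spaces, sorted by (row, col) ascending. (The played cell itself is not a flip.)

Answer: (4,5)

Derivation:
Dir NW: opp run (3,5) (2,4), next='.' -> no flip
Dir N: opp run (3,6), next='.' -> no flip
Dir NE: first cell '.' (not opp) -> no flip
Dir W: opp run (4,5) capped by W -> flip
Dir E: first cell '.' (not opp) -> no flip
Dir SW: first cell '.' (not opp) -> no flip
Dir S: first cell '.' (not opp) -> no flip
Dir SE: first cell '.' (not opp) -> no flip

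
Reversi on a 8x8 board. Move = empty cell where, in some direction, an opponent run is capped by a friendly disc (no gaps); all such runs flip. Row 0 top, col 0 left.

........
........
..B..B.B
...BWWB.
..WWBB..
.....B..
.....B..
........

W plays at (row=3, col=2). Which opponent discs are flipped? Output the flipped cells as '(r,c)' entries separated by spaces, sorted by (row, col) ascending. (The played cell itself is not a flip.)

Dir NW: first cell '.' (not opp) -> no flip
Dir N: opp run (2,2), next='.' -> no flip
Dir NE: first cell '.' (not opp) -> no flip
Dir W: first cell '.' (not opp) -> no flip
Dir E: opp run (3,3) capped by W -> flip
Dir SW: first cell '.' (not opp) -> no flip
Dir S: first cell 'W' (not opp) -> no flip
Dir SE: first cell 'W' (not opp) -> no flip

Answer: (3,3)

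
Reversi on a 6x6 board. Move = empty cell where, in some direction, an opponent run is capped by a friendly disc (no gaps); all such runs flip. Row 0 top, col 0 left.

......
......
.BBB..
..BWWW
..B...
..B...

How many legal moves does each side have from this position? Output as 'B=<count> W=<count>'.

Answer: B=4 W=5

Derivation:
-- B to move --
(2,4): flips 1 -> legal
(2,5): no bracket -> illegal
(4,3): flips 1 -> legal
(4,4): flips 1 -> legal
(4,5): flips 1 -> legal
B mobility = 4
-- W to move --
(1,0): no bracket -> illegal
(1,1): flips 1 -> legal
(1,2): flips 1 -> legal
(1,3): flips 1 -> legal
(1,4): no bracket -> illegal
(2,0): no bracket -> illegal
(2,4): no bracket -> illegal
(3,0): no bracket -> illegal
(3,1): flips 1 -> legal
(4,1): no bracket -> illegal
(4,3): no bracket -> illegal
(5,1): flips 1 -> legal
(5,3): no bracket -> illegal
W mobility = 5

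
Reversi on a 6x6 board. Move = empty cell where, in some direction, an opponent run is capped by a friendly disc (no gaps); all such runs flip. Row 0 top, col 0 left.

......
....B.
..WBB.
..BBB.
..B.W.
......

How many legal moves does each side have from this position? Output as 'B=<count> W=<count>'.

-- B to move --
(1,1): flips 1 -> legal
(1,2): flips 1 -> legal
(1,3): no bracket -> illegal
(2,1): flips 1 -> legal
(3,1): no bracket -> illegal
(3,5): no bracket -> illegal
(4,3): no bracket -> illegal
(4,5): no bracket -> illegal
(5,3): no bracket -> illegal
(5,4): flips 1 -> legal
(5,5): flips 1 -> legal
B mobility = 5
-- W to move --
(0,3): no bracket -> illegal
(0,4): flips 3 -> legal
(0,5): no bracket -> illegal
(1,2): no bracket -> illegal
(1,3): no bracket -> illegal
(1,5): no bracket -> illegal
(2,1): no bracket -> illegal
(2,5): flips 2 -> legal
(3,1): no bracket -> illegal
(3,5): no bracket -> illegal
(4,1): no bracket -> illegal
(4,3): no bracket -> illegal
(4,5): no bracket -> illegal
(5,1): no bracket -> illegal
(5,2): flips 2 -> legal
(5,3): no bracket -> illegal
W mobility = 3

Answer: B=5 W=3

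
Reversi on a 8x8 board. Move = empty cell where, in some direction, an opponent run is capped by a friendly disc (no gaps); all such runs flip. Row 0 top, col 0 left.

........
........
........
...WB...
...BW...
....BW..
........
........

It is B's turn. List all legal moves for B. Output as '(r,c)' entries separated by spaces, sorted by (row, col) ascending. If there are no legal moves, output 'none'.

(2,2): no bracket -> illegal
(2,3): flips 1 -> legal
(2,4): no bracket -> illegal
(3,2): flips 1 -> legal
(3,5): no bracket -> illegal
(4,2): no bracket -> illegal
(4,5): flips 1 -> legal
(4,6): no bracket -> illegal
(5,3): no bracket -> illegal
(5,6): flips 1 -> legal
(6,4): no bracket -> illegal
(6,5): no bracket -> illegal
(6,6): no bracket -> illegal

Answer: (2,3) (3,2) (4,5) (5,6)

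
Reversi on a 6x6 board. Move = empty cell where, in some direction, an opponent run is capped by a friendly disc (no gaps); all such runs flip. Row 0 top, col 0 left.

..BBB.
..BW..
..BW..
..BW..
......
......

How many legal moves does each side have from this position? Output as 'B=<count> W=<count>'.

-- B to move --
(1,4): flips 2 -> legal
(2,4): flips 2 -> legal
(3,4): flips 2 -> legal
(4,2): no bracket -> illegal
(4,3): flips 3 -> legal
(4,4): flips 1 -> legal
B mobility = 5
-- W to move --
(0,1): flips 1 -> legal
(0,5): no bracket -> illegal
(1,1): flips 2 -> legal
(1,4): no bracket -> illegal
(1,5): no bracket -> illegal
(2,1): flips 1 -> legal
(3,1): flips 2 -> legal
(4,1): flips 1 -> legal
(4,2): no bracket -> illegal
(4,3): no bracket -> illegal
W mobility = 5

Answer: B=5 W=5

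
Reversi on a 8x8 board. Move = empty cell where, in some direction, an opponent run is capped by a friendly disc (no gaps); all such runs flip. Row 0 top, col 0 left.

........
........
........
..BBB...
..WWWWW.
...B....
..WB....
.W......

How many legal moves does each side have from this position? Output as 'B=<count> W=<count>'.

-- B to move --
(3,1): flips 1 -> legal
(3,5): flips 1 -> legal
(3,6): no bracket -> illegal
(3,7): no bracket -> illegal
(4,1): no bracket -> illegal
(4,7): no bracket -> illegal
(5,1): flips 1 -> legal
(5,2): flips 2 -> legal
(5,4): flips 2 -> legal
(5,5): flips 1 -> legal
(5,6): flips 1 -> legal
(5,7): no bracket -> illegal
(6,0): no bracket -> illegal
(6,1): flips 1 -> legal
(7,0): no bracket -> illegal
(7,2): no bracket -> illegal
(7,3): no bracket -> illegal
B mobility = 8
-- W to move --
(2,1): flips 1 -> legal
(2,2): flips 2 -> legal
(2,3): flips 2 -> legal
(2,4): flips 2 -> legal
(2,5): flips 1 -> legal
(3,1): no bracket -> illegal
(3,5): no bracket -> illegal
(4,1): no bracket -> illegal
(5,2): no bracket -> illegal
(5,4): no bracket -> illegal
(6,4): flips 2 -> legal
(7,2): no bracket -> illegal
(7,3): flips 2 -> legal
(7,4): no bracket -> illegal
W mobility = 7

Answer: B=8 W=7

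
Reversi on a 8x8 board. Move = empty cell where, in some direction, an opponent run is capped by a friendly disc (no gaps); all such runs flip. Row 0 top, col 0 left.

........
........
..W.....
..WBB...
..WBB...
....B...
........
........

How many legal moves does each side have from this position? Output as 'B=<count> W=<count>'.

Answer: B=5 W=5

Derivation:
-- B to move --
(1,1): flips 1 -> legal
(1,2): no bracket -> illegal
(1,3): no bracket -> illegal
(2,1): flips 1 -> legal
(2,3): no bracket -> illegal
(3,1): flips 1 -> legal
(4,1): flips 1 -> legal
(5,1): flips 1 -> legal
(5,2): no bracket -> illegal
(5,3): no bracket -> illegal
B mobility = 5
-- W to move --
(2,3): no bracket -> illegal
(2,4): flips 1 -> legal
(2,5): no bracket -> illegal
(3,5): flips 2 -> legal
(4,5): flips 2 -> legal
(5,2): no bracket -> illegal
(5,3): no bracket -> illegal
(5,5): flips 2 -> legal
(6,3): no bracket -> illegal
(6,4): no bracket -> illegal
(6,5): flips 2 -> legal
W mobility = 5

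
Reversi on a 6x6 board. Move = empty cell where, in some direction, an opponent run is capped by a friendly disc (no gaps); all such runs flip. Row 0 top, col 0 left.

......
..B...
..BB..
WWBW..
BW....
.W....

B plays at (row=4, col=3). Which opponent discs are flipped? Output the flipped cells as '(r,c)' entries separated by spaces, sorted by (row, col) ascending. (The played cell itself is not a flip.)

Answer: (3,3)

Derivation:
Dir NW: first cell 'B' (not opp) -> no flip
Dir N: opp run (3,3) capped by B -> flip
Dir NE: first cell '.' (not opp) -> no flip
Dir W: first cell '.' (not opp) -> no flip
Dir E: first cell '.' (not opp) -> no flip
Dir SW: first cell '.' (not opp) -> no flip
Dir S: first cell '.' (not opp) -> no flip
Dir SE: first cell '.' (not opp) -> no flip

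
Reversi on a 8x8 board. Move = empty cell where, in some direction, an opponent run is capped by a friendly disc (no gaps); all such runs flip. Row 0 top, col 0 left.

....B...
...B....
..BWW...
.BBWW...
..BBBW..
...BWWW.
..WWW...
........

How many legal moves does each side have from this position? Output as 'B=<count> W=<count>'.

Answer: B=12 W=10

Derivation:
-- B to move --
(1,2): no bracket -> illegal
(1,4): flips 3 -> legal
(1,5): flips 2 -> legal
(2,5): flips 3 -> legal
(3,5): flips 3 -> legal
(3,6): no bracket -> illegal
(4,6): flips 1 -> legal
(4,7): no bracket -> illegal
(5,1): no bracket -> illegal
(5,2): no bracket -> illegal
(5,7): flips 3 -> legal
(6,1): no bracket -> illegal
(6,5): flips 1 -> legal
(6,6): flips 1 -> legal
(6,7): no bracket -> illegal
(7,1): flips 1 -> legal
(7,2): no bracket -> illegal
(7,3): flips 1 -> legal
(7,4): flips 2 -> legal
(7,5): flips 1 -> legal
B mobility = 12
-- W to move --
(0,2): flips 1 -> legal
(0,3): flips 1 -> legal
(0,5): no bracket -> illegal
(1,1): flips 1 -> legal
(1,2): no bracket -> illegal
(1,4): no bracket -> illegal
(1,5): no bracket -> illegal
(2,0): flips 3 -> legal
(2,1): flips 3 -> legal
(3,0): flips 2 -> legal
(3,5): flips 2 -> legal
(4,0): no bracket -> illegal
(4,1): flips 4 -> legal
(5,1): flips 1 -> legal
(5,2): flips 2 -> legal
W mobility = 10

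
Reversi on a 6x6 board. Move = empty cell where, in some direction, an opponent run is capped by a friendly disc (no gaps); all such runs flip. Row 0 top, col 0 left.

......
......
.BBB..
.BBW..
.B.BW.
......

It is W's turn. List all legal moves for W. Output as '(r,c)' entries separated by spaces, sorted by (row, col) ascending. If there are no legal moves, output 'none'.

(1,0): no bracket -> illegal
(1,1): flips 1 -> legal
(1,2): no bracket -> illegal
(1,3): flips 1 -> legal
(1,4): no bracket -> illegal
(2,0): no bracket -> illegal
(2,4): no bracket -> illegal
(3,0): flips 2 -> legal
(3,4): no bracket -> illegal
(4,0): no bracket -> illegal
(4,2): flips 1 -> legal
(5,0): no bracket -> illegal
(5,1): no bracket -> illegal
(5,2): no bracket -> illegal
(5,3): flips 1 -> legal
(5,4): no bracket -> illegal

Answer: (1,1) (1,3) (3,0) (4,2) (5,3)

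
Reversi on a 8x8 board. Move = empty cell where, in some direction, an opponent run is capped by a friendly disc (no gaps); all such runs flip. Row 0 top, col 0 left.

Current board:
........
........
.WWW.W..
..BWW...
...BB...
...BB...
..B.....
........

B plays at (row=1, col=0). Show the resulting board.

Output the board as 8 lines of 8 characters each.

Place B at (1,0); scan 8 dirs for brackets.
Dir NW: edge -> no flip
Dir N: first cell '.' (not opp) -> no flip
Dir NE: first cell '.' (not opp) -> no flip
Dir W: edge -> no flip
Dir E: first cell '.' (not opp) -> no flip
Dir SW: edge -> no flip
Dir S: first cell '.' (not opp) -> no flip
Dir SE: opp run (2,1) capped by B -> flip
All flips: (2,1)

Answer: ........
B.......
.BWW.W..
..BWW...
...BB...
...BB...
..B.....
........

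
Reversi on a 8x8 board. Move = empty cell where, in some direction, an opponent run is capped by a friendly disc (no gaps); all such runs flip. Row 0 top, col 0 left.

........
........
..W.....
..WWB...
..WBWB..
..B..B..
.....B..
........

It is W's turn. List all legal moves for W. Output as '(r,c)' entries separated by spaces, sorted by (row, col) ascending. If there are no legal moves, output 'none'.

Answer: (2,4) (3,5) (4,6) (5,3) (5,4) (6,2) (6,6)

Derivation:
(2,3): no bracket -> illegal
(2,4): flips 1 -> legal
(2,5): no bracket -> illegal
(3,5): flips 1 -> legal
(3,6): no bracket -> illegal
(4,1): no bracket -> illegal
(4,6): flips 1 -> legal
(5,1): no bracket -> illegal
(5,3): flips 1 -> legal
(5,4): flips 1 -> legal
(5,6): no bracket -> illegal
(6,1): no bracket -> illegal
(6,2): flips 1 -> legal
(6,3): no bracket -> illegal
(6,4): no bracket -> illegal
(6,6): flips 1 -> legal
(7,4): no bracket -> illegal
(7,5): no bracket -> illegal
(7,6): no bracket -> illegal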